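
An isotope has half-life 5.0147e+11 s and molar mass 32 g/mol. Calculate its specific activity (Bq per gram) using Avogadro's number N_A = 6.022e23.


lambda = ln(2) / t_half = ln(2) / 5.0147e+11 = 1.382231e-12 /s
SA = lambda * N_A / M
SA = 1.382231e-12 * 6.022e23 / 32
SA = 2.6012e+10 Bq/g

2.6012e+10


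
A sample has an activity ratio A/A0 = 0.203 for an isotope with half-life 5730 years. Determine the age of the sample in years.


lambda = ln(2) / t_half = ln(2) / 5730 = 1.209681e-04 /yr
t = -ln(A/A0) / lambda
t = -ln(0.203) / 1.209681e-04
t = 13182 yr

13182


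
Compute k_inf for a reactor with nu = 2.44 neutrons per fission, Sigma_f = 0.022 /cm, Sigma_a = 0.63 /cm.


k_inf = nu * Sigma_f / Sigma_a
k_inf = 2.44 * 0.022 / 0.63
k_inf = 0.085206

0.085206


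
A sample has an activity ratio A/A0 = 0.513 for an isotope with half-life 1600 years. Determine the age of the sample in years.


lambda = ln(2) / t_half = ln(2) / 1600 = 4.332170e-04 /yr
t = -ln(A/A0) / lambda
t = -ln(0.513) / 4.332170e-04
t = 1540.8 yr

1540.8


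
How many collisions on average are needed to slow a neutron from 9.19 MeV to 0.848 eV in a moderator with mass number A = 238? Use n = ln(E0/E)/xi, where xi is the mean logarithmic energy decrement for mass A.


xi = 1 + (A-1)^2/(2A)*ln((A-1)/(A+1)) = 0.008379872 (for A = 238)
n = ln(E0/E) / xi
n = ln(9.19e6 / 0.848) / 0.008379872
n = ln(1.083726e+07) / 0.008379872 = 1933.0

1933.0


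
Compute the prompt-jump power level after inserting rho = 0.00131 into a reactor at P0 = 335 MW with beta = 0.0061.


P1/P0 = beta / (beta - rho)
P1/P0 = 0.0061 / (0.0061 - 0.00131) = 1.273486
P1 = 335 * 1.273486 = 426.62 MW

426.62


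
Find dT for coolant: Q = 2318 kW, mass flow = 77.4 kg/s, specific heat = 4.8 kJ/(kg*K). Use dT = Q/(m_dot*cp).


dT = Q / (m_dot * cp)
dT = 2318 / (77.4 * 4.8)
dT = 6.2392 C

6.2392


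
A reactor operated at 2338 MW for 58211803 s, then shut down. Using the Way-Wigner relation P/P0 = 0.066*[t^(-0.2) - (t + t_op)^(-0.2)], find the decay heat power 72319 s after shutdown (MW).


P/P0 = 0.066 * [t^(-0.2) - (t + t_op)^(-0.2)]
P/P0 = 0.066 * [72319^(-0.2) - (72319 + 58211803)^(-0.2)]
P/P0 = 0.066 * [0.1066963 - 0.02798272] = 0.005195096
P = 2338 * 0.005195096 = 12.146 MW

12.146


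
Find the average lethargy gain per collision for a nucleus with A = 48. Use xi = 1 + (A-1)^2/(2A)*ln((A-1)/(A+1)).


xi = 1 + (A-1)^2/(2A) * ln((A-1)/(A+1))
xi = 1 + (48-1)^2/(2*48) * ln((48-1)/(48 +1))
xi = 0.041094

0.041094


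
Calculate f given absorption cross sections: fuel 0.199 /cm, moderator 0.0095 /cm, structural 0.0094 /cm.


f = Sigma_a_fuel / (Sigma_a_fuel + Sigma_a_mod + Sigma_a_other)
f = 0.199 / (0.199 + 0.0095 + 0.0094)
f = 0.91326

0.91326


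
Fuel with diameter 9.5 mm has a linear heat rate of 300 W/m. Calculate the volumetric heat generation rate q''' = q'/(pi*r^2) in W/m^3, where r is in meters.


r = D / 2 / 1000 = 9.5 / 2 / 1000 = 0.00475 m
q''' = q' / (pi * r^2)
q''' = 300 / (pi * 0.00475^2)
q''' = 4.2324e+06 W/m^3

4.2324e+06


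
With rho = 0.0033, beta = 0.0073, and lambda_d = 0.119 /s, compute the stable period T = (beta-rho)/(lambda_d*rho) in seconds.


T = (beta - rho) / (lambda_d * rho)
T = (0.0073 - 0.0033) / (0.119 * 0.0033)
T = 10.186 s

10.186


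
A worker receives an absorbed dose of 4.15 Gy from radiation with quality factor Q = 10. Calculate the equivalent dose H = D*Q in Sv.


H = D * Q
H = 4.15 * 10
H = 41.500 Sv

41.500


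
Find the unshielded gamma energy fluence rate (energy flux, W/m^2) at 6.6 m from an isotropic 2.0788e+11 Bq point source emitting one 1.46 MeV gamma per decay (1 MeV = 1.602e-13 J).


psi = A * E * 1.602e-13 / (4*pi*r^2)
psi = 2.0788e+11 * 1.46 * 1.602e-13 / (4*pi*6.6^2)
psi = 8.8824e-05 W/m^2

8.8824e-05


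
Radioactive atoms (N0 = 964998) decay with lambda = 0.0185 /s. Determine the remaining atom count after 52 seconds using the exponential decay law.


N = N0 * exp(-lambda * t)
N = 964998 * exp(-0.0185 * 52)
N = 368753

368753


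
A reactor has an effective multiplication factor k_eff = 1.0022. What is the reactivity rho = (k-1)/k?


rho = (k_eff - 1) / k_eff
rho = (1.0022 - 1) / 1.0022
rho = 0.0021952

0.0021952


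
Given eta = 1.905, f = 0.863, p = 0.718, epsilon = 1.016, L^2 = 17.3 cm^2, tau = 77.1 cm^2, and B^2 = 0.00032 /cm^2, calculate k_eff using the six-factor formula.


k_inf = eta*f*p*eps = 1.905*0.863*0.718*1.016 = 1.199289
P_TNL = 1/(1 + L^2*B^2) = 1/(1 + 17.3*0.00032) = 0.9944945
P_FNL = exp(-B^2*tau) = exp(-0.00032*77.1) = 0.9756299
k_eff = k_inf * P_TNL * P_FNL = 1.199289 * 0.9944945 * 0.9756299
k_eff = 1.1636

1.1636


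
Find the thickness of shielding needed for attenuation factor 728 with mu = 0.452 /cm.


x = ln(factor) / mu
x = ln(728) / 0.452
x = 14.580 cm

14.580


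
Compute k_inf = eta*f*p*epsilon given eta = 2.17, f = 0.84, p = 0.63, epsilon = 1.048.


k_inf = eta * f * p * epsilon
k_inf = 2.17 * 0.84 * 0.63 * 1.048
k_inf = 1.2035

1.2035


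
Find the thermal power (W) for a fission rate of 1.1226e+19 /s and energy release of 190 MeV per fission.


P = fission_rate * E_MeV * 1.602e-13
P = 1.1226e+19 * 190 * 1.602e-13
P = 3.4170e+08 W

3.4170e+08


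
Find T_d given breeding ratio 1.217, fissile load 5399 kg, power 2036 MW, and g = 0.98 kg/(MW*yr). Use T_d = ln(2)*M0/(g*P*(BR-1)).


Breeding gain G = BR - 1 = 1.217 - 1 = 0.217
Fissile production rate = g * P * G = 0.98 * 2036 * 0.217 = 432.97576 kg/yr
T_d = ln(2) * M0 / (g * P * G)
T_d = ln(2) * 5399 / 432.97576 = 8.6432 yr

8.6432


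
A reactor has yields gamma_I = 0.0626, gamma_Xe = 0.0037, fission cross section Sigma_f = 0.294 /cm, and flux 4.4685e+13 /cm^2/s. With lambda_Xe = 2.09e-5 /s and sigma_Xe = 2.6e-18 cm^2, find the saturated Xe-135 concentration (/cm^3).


Xe_eq = (gamma_I + gamma_Xe) * Sigma_f * phi / (lambda_Xe + sigma_Xe * phi)
Numerator = (0.0626 + 0.0037) * 0.294 * 4.4685e+13 = 8.710090e+11
Denominator = 2.09e-5 + 2.6e-18 * 4.4685e+13 = 1.370810e-04
Xe_eq = 8.710090e+11 / 1.370810e-04 = 6.3540e+15 /cm^3

6.3540e+15


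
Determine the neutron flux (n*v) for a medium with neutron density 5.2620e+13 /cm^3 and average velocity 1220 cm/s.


phi = n * v
phi = 5.2620e+13 * 1220
phi = 6.4196e+16 /cm^2/s

6.4196e+16


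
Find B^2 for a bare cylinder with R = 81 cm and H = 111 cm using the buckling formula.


B^2 = (2.405/R)^2 + (pi/H)^2
B^2 = (2.405/81)^2 + (pi/111)^2
B^2 = 0.0016826 /cm^2

0.0016826


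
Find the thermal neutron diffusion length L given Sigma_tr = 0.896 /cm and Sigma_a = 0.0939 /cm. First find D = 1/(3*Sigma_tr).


D = 1 / (3 * Sigma_tr) = 1 / (3 * 0.896) = 0.3720238 cm
L = sqrt(D / Sigma_a)
L = sqrt(0.3720238 / 0.0939)
L = 1.9905 cm

1.9905


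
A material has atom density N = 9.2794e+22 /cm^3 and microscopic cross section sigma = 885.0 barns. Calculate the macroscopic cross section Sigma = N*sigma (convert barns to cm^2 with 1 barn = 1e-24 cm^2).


Sigma = N * sigma_barns * 1e-24
Sigma = 9.2794e+22 * 885.0 * 1e-24
Sigma = 82.123 /cm

82.123


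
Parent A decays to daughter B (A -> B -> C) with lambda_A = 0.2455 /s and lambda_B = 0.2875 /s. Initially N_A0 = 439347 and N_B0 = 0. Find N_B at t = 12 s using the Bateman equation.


N_B(t) = lambda_A * N_A0 / (lambda_B - lambda_A) * [exp(-lambda_A*t) - exp(-lambda_B*t)]
exp(-0.2455*12) = 0.05254948; exp(-0.2875*12) = 0.03174564
N_B = 0.2455 * 439347 / (0.2875 - 0.2455) * (0.05254948 - 0.03174564)
N_B = 53426

53426


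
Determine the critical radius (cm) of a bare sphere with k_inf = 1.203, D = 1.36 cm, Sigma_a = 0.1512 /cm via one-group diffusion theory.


L^2 = D / Sigma_a = 1.36 / 0.1512 = 8.994709 cm^2
B_m^2 = (k_inf - 1) / L^2 = (1.203 - 1) / 8.994709 = 0.02256882 /cm^2
For a bare sphere: B_g = pi/R, so R_c = pi / sqrt(B_m^2)
R_c = pi / sqrt(0.02256882) = 20.912 cm

20.912


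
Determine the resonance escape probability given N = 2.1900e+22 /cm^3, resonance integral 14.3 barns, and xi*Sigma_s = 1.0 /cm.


p = exp(-N * I * 1e-24 / (xi*Sigma_s))
p = exp(-2.1900e+22 * 14.3 * 1e-24 / 1.0)
p = 0.73113

0.73113


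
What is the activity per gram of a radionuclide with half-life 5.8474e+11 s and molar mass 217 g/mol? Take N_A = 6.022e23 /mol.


lambda = ln(2) / t_half = ln(2) / 5.8474e+11 = 1.185394e-12 /s
SA = lambda * N_A / M
SA = 1.185394e-12 * 6.022e23 / 217
SA = 3.2896e+09 Bq/g

3.2896e+09


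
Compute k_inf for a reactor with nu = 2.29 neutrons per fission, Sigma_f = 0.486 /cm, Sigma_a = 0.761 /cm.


k_inf = nu * Sigma_f / Sigma_a
k_inf = 2.29 * 0.486 / 0.761
k_inf = 1.4625

1.4625


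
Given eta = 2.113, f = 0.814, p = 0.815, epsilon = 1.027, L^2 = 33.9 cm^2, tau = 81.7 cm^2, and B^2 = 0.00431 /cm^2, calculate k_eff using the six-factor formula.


k_inf = eta*f*p*eps = 2.113*0.814*0.815*1.027 = 1.439634
P_TNL = 1/(1 + L^2*B^2) = 1/(1 + 33.9*0.00431) = 0.8725174
P_FNL = exp(-B^2*tau) = exp(-0.00431*81.7) = 0.7031908
k_eff = k_inf * P_TNL * P_FNL = 1.439634 * 0.8725174 * 0.7031908
k_eff = 0.88328

0.88328


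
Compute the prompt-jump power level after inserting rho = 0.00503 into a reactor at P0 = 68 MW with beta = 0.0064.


P1/P0 = beta / (beta - rho)
P1/P0 = 0.0064 / (0.0064 - 0.00503) = 4.671533
P1 = 68 * 4.671533 = 317.66 MW

317.66


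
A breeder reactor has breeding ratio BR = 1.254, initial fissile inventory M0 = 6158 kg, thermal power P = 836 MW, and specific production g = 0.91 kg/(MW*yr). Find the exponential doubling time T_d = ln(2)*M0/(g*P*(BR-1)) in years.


Breeding gain G = BR - 1 = 1.254 - 1 = 0.254
Fissile production rate = g * P * G = 0.91 * 836 * 0.254 = 193.23304 kg/yr
T_d = ln(2) * M0 / (g * P * G)
T_d = ln(2) * 6158 / 193.23304 = 22.089 yr

22.089


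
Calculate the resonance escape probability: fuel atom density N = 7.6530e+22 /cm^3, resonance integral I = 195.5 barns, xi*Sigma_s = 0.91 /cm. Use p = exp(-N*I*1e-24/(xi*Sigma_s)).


p = exp(-N * I * 1e-24 / (xi*Sigma_s))
p = exp(-7.6530e+22 * 195.5 * 1e-24 / 0.91)
p = 7.2380e-08

7.2380e-08


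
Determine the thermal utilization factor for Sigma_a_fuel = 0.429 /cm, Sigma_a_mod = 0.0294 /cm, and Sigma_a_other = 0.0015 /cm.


f = Sigma_a_fuel / (Sigma_a_fuel + Sigma_a_mod + Sigma_a_other)
f = 0.429 / (0.429 + 0.0294 + 0.0015)
f = 0.93281

0.93281


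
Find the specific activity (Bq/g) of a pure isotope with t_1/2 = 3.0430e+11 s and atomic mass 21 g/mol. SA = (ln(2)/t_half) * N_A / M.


lambda = ln(2) / t_half = ln(2) / 3.0430e+11 = 2.277842e-12 /s
SA = lambda * N_A / M
SA = 2.277842e-12 * 6.022e23 / 21
SA = 6.5320e+10 Bq/g

6.5320e+10


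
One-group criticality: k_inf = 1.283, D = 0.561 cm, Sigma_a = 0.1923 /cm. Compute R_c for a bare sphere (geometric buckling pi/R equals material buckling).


L^2 = D / Sigma_a = 0.561 / 0.1923 = 2.917317 cm^2
B_m^2 = (k_inf - 1) / L^2 = (1.283 - 1) / 2.917317 = 0.09700694 /cm^2
For a bare sphere: B_g = pi/R, so R_c = pi / sqrt(B_m^2)
R_c = pi / sqrt(0.09700694) = 10.087 cm

10.087


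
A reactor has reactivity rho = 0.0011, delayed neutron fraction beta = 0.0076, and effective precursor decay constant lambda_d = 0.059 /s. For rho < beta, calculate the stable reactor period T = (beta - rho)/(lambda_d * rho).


T = (beta - rho) / (lambda_d * rho)
T = (0.0076 - 0.0011) / (0.059 * 0.0011)
T = 100.15 s

100.15


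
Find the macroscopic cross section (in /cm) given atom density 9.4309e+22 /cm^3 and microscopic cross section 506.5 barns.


Sigma = N * sigma_barns * 1e-24
Sigma = 9.4309e+22 * 506.5 * 1e-24
Sigma = 47.768 /cm

47.768


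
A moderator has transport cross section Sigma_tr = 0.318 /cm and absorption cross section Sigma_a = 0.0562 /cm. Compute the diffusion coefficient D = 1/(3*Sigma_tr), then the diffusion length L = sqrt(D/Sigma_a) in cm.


D = 1 / (3 * Sigma_tr) = 1 / (3 * 0.318) = 1.048218 cm
L = sqrt(D / Sigma_a)
L = sqrt(1.048218 / 0.0562)
L = 4.3187 cm

4.3187


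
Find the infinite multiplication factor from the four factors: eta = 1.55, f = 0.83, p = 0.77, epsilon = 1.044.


k_inf = eta * f * p * epsilon
k_inf = 1.55 * 0.83 * 0.77 * 1.044
k_inf = 1.0342

1.0342


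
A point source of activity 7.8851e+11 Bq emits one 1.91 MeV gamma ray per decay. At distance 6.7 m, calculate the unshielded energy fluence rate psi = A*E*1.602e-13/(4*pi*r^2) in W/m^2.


psi = A * E * 1.602e-13 / (4*pi*r^2)
psi = 7.8851e+11 * 1.91 * 1.602e-13 / (4*pi*6.7^2)
psi = 4.2770e-04 W/m^2

4.2770e-04


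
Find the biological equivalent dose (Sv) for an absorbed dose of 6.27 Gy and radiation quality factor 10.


H = D * Q
H = 6.27 * 10
H = 62.700 Sv

62.700


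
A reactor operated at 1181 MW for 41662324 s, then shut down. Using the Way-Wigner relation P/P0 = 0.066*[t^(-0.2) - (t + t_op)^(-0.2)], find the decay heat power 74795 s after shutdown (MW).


P/P0 = 0.066 * [t^(-0.2) - (t + t_op)^(-0.2)]
P/P0 = 0.066 * [74795^(-0.2) - (74795 + 41662324)^(-0.2)]
P/P0 = 0.066 * [0.1059804 - 0.02991545] = 0.005020287
P = 1181 * 0.005020287 = 5.9290 MW

5.9290


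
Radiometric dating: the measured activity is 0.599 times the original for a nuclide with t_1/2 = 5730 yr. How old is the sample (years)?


lambda = ln(2) / t_half = ln(2) / 5730 = 1.209681e-04 /yr
t = -ln(A/A0) / lambda
t = -ln(0.599) / 1.209681e-04
t = 4236.6 yr

4236.6


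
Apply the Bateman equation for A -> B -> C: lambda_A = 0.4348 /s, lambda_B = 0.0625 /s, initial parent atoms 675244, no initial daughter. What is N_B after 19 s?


N_B(t) = lambda_A * N_A0 / (lambda_B - lambda_A) * [exp(-lambda_A*t) - exp(-lambda_B*t)]
exp(-0.4348*19) = 2.583488e-04; exp(-0.0625*19) = 0.3049828
N_B = 0.4348 * 675244 / (0.0625 - 0.4348) * (2.583488e-04 - 0.3049828)
N_B = 240306

240306


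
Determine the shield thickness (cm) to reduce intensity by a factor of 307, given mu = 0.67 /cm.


x = ln(factor) / mu
x = ln(307) / 0.67
x = 8.5475 cm

8.5475


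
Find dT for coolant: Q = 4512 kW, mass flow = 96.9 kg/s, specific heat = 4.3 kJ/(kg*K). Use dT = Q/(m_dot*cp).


dT = Q / (m_dot * cp)
dT = 4512 / (96.9 * 4.3)
dT = 10.829 C

10.829


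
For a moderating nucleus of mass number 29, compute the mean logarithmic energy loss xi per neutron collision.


xi = 1 + (A-1)^2/(2A) * ln((A-1)/(A+1))
xi = 1 + (29-1)^2/(2*29) * ln((29-1)/(29 +1))
xi = 0.067407

0.067407


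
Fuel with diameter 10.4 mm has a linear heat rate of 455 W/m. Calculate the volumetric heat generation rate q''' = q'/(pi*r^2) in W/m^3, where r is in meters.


r = D / 2 / 1000 = 10.4 / 2 / 1000 = 0.0052 m
q''' = q' / (pi * r^2)
q''' = 455 / (pi * 0.0052^2)
q''' = 5.3562e+06 W/m^3

5.3562e+06


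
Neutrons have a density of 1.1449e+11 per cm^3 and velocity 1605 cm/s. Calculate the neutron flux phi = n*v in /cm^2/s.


phi = n * v
phi = 1.1449e+11 * 1605
phi = 1.8376e+14 /cm^2/s

1.8376e+14


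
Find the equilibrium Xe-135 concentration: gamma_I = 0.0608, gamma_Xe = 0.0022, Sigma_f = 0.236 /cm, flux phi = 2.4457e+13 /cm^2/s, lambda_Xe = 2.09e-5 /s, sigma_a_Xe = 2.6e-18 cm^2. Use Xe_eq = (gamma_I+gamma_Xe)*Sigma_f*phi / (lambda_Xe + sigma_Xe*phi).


Xe_eq = (gamma_I + gamma_Xe) * Sigma_f * phi / (lambda_Xe + sigma_Xe * phi)
Numerator = (0.0608 + 0.0022) * 0.236 * 2.4457e+13 = 3.636267e+11
Denominator = 2.09e-5 + 2.6e-18 * 2.4457e+13 = 8.448820e-05
Xe_eq = 3.636267e+11 / 8.448820e-05 = 4.3039e+15 /cm^3

4.3039e+15


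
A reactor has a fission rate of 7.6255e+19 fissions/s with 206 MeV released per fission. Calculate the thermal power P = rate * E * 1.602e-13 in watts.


P = fission_rate * E_MeV * 1.602e-13
P = 7.6255e+19 * 206 * 1.602e-13
P = 2.5165e+09 W

2.5165e+09


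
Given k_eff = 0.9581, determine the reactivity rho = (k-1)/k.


rho = (k_eff - 1) / k_eff
rho = (0.9581 - 1) / 0.9581
rho = -0.043732

-0.043732


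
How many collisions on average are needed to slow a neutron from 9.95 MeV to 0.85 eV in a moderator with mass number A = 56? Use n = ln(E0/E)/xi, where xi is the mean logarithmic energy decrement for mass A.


xi = 1 + (A-1)^2/(2A)*ln((A-1)/(A+1)) = 0.03529286 (for A = 56)
n = ln(E0/E) / xi
n = ln(9.95e6 / 0.85) / 0.03529286
n = ln(1.170588e+07) / 0.03529286 = 461.16

461.16


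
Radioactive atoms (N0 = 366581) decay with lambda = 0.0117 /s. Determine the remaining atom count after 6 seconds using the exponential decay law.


N = N0 * exp(-lambda * t)
N = 366581 * exp(-0.0117 * 6)
N = 341730

341730


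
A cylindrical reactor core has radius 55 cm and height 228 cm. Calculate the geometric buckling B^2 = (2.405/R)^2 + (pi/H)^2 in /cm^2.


B^2 = (2.405/R)^2 + (pi/H)^2
B^2 = (2.405/55)^2 + (pi/228)^2
B^2 = 0.0021019 /cm^2

0.0021019


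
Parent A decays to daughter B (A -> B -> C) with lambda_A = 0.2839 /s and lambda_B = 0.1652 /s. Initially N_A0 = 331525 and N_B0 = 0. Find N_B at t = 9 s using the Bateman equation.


N_B(t) = lambda_A * N_A0 / (lambda_B - lambda_A) * [exp(-lambda_A*t) - exp(-lambda_B*t)]
exp(-0.2839*9) = 0.07768446; exp(-0.1652*9) = 0.2260950
N_B = 0.2839 * 331525 / (0.1652 - 0.2839) * (0.07768446 - 0.2260950)
N_B = 117678

117678


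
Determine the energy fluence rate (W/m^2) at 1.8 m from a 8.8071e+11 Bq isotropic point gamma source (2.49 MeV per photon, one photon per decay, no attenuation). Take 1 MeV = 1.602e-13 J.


psi = A * E * 1.602e-13 / (4*pi*r^2)
psi = 8.8071e+11 * 2.49 * 1.602e-13 / (4*pi*1.8^2)
psi = 0.0086286 W/m^2

0.0086286


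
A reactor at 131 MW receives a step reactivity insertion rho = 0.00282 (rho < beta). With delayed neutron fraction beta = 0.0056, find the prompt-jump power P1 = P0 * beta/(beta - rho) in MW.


P1/P0 = beta / (beta - rho)
P1/P0 = 0.0056 / (0.0056 - 0.00282) = 2.014388
P1 = 131 * 2.014388 = 263.88 MW

263.88


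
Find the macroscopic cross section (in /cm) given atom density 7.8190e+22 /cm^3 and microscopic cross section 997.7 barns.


Sigma = N * sigma_barns * 1e-24
Sigma = 7.8190e+22 * 997.7 * 1e-24
Sigma = 78.010 /cm

78.010


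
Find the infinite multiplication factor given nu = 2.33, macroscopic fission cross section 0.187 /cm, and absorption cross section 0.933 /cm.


k_inf = nu * Sigma_f / Sigma_a
k_inf = 2.33 * 0.187 / 0.933
k_inf = 0.46700

0.46700


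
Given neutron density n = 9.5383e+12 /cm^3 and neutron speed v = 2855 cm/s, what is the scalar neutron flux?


phi = n * v
phi = 9.5383e+12 * 2855
phi = 2.7232e+16 /cm^2/s

2.7232e+16


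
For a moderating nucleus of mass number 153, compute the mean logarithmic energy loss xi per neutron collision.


xi = 1 + (A-1)^2/(2A) * ln((A-1)/(A+1))
xi = 1 + (153-1)^2/(2*153) * ln((153-1)/(153 +1))
xi = 0.013015

0.013015


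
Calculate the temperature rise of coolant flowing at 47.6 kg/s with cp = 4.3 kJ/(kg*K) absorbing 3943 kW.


dT = Q / (m_dot * cp)
dT = 3943 / (47.6 * 4.3)
dT = 19.264 C

19.264


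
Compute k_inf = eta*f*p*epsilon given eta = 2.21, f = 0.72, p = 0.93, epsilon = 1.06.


k_inf = eta * f * p * epsilon
k_inf = 2.21 * 0.72 * 0.93 * 1.06
k_inf = 1.5686

1.5686


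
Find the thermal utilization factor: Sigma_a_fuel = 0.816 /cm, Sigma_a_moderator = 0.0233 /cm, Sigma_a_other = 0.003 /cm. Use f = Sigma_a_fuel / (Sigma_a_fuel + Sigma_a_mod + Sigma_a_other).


f = Sigma_a_fuel / (Sigma_a_fuel + Sigma_a_mod + Sigma_a_other)
f = 0.816 / (0.816 + 0.0233 + 0.003)
f = 0.96878

0.96878


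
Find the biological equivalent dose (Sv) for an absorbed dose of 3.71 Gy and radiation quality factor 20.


H = D * Q
H = 3.71 * 20
H = 74.200 Sv

74.200


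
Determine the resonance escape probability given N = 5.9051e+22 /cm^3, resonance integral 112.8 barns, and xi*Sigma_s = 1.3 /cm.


p = exp(-N * I * 1e-24 / (xi*Sigma_s))
p = exp(-5.9051e+22 * 112.8 * 1e-24 / 1.3)
p = 0.0059533

0.0059533


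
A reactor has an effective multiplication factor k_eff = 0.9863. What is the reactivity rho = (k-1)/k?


rho = (k_eff - 1) / k_eff
rho = (0.9863 - 1) / 0.9863
rho = -0.013890

-0.013890


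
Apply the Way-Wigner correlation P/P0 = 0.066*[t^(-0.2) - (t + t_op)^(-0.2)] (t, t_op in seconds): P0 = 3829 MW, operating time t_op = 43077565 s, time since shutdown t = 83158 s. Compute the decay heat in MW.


P/P0 = 0.066 * [t^(-0.2) - (t + t_op)^(-0.2)]
P/P0 = 0.066 * [83158^(-0.2) - (83158 + 43077565)^(-0.2)]
P/P0 = 0.066 * [0.1037574 - 0.02971545] = 0.004886769
P = 3829 * 0.004886769 = 18.711 MW

18.711


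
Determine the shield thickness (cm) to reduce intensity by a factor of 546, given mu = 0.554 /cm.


x = ln(factor) / mu
x = ln(546) / 0.554
x = 11.377 cm

11.377


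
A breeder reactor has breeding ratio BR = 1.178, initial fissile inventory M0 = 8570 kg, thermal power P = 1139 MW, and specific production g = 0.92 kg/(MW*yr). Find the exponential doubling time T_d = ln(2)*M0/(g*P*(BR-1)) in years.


Breeding gain G = BR - 1 = 1.178 - 1 = 0.178
Fissile production rate = g * P * G = 0.92 * 1139 * 0.178 = 186.52264 kg/yr
T_d = ln(2) * M0 / (g * P * G)
T_d = ln(2) * 8570 / 186.52264 = 31.847 yr

31.847


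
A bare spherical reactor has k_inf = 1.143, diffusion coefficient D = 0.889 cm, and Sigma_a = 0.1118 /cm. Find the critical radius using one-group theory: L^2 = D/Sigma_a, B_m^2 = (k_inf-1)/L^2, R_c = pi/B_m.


L^2 = D / Sigma_a = 0.889 / 0.1118 = 7.951699 cm^2
B_m^2 = (k_inf - 1) / L^2 = (1.143 - 1) / 7.951699 = 0.01798358 /cm^2
For a bare sphere: B_g = pi/R, so R_c = pi / sqrt(B_m^2)
R_c = pi / sqrt(0.01798358) = 23.427 cm

23.427


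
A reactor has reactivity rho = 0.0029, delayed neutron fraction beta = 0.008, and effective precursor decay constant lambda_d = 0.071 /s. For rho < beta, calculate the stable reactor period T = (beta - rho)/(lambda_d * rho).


T = (beta - rho) / (lambda_d * rho)
T = (0.008 - 0.0029) / (0.071 * 0.0029)
T = 24.769 s

24.769


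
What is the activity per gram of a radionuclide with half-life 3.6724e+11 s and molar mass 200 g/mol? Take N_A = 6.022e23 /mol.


lambda = ln(2) / t_half = ln(2) / 3.6724e+11 = 1.887450e-12 /s
SA = lambda * N_A / M
SA = 1.887450e-12 * 6.022e23 / 200
SA = 5.6831e+09 Bq/g

5.6831e+09


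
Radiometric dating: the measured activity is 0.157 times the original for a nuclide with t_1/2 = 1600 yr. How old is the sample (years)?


lambda = ln(2) / t_half = ln(2) / 1600 = 4.332170e-04 /yr
t = -ln(A/A0) / lambda
t = -ln(0.157) / 4.332170e-04
t = 4273.9 yr

4273.9


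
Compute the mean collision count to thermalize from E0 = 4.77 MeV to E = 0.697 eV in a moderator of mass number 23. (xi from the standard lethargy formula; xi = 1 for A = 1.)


xi = 1 + (A-1)^2/(2A)*ln((A-1)/(A+1)) = 0.08448899 (for A = 23)
n = ln(E0/E) / xi
n = ln(4.77e6 / 0.697) / 0.08448899
n = ln(6.843615e+06) / 0.08448899 = 186.28

186.28


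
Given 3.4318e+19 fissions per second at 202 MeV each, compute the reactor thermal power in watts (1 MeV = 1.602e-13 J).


P = fission_rate * E_MeV * 1.602e-13
P = 3.4318e+19 * 202 * 1.602e-13
P = 1.1105e+09 W

1.1105e+09


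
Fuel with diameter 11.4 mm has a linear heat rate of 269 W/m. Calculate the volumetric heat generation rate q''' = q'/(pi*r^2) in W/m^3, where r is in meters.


r = D / 2 / 1000 = 11.4 / 2 / 1000 = 0.0057 m
q''' = q' / (pi * r^2)
q''' = 269 / (pi * 0.0057^2)
q''' = 2.6354e+06 W/m^3

2.6354e+06


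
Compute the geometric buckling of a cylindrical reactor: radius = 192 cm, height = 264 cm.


B^2 = (2.405/R)^2 + (pi/H)^2
B^2 = (2.405/192)^2 + (pi/264)^2
B^2 = 2.9851e-04 /cm^2

2.9851e-04


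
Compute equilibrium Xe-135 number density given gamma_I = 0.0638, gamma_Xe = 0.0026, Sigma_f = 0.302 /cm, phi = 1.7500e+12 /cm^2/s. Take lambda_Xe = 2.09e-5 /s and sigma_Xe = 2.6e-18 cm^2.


Xe_eq = (gamma_I + gamma_Xe) * Sigma_f * phi / (lambda_Xe + sigma_Xe * phi)
Numerator = (0.0638 + 0.0026) * 0.302 * 1.7500e+12 = 3.509240e+10
Denominator = 2.09e-5 + 2.6e-18 * 1.7500e+12 = 2.545000e-05
Xe_eq = 3.509240e+10 / 2.545000e-05 = 1.3789e+15 /cm^3

1.3789e+15


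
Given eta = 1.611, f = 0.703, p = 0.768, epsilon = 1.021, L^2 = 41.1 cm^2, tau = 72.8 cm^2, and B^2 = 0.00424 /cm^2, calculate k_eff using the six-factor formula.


k_inf = eta*f*p*eps = 1.611*0.703*0.768*1.021 = 0.8880508
P_TNL = 1/(1 + L^2*B^2) = 1/(1 + 41.1*0.00424) = 0.8515973
P_FNL = exp(-B^2*tau) = exp(-0.00424*72.8) = 0.7344216
k_eff = k_inf * P_TNL * P_FNL = 0.8880508 * 0.8515973 * 0.7344216
k_eff = 0.55541

0.55541


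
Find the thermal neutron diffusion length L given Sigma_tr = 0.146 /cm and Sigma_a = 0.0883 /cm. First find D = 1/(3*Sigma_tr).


D = 1 / (3 * Sigma_tr) = 1 / (3 * 0.146) = 2.283105 cm
L = sqrt(D / Sigma_a)
L = sqrt(2.283105 / 0.0883)
L = 5.0849 cm

5.0849


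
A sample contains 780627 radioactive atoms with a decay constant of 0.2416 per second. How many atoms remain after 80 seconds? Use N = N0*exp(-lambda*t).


N = N0 * exp(-lambda * t)
N = 780627 * exp(-0.2416 * 80)
N = 0.0031506

0.0031506


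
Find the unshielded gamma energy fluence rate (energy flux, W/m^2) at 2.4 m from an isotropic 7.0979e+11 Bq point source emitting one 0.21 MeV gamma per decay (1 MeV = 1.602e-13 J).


psi = A * E * 1.602e-13 / (4*pi*r^2)
psi = 7.0979e+11 * 0.21 * 1.602e-13 / (4*pi*2.4^2)
psi = 3.2990e-04 W/m^2

3.2990e-04


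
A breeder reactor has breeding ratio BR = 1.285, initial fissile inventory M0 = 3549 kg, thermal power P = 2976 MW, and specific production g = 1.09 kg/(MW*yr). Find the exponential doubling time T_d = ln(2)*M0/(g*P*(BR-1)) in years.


Breeding gain G = BR - 1 = 1.285 - 1 = 0.285
Fissile production rate = g * P * G = 1.09 * 2976 * 0.285 = 924.4944 kg/yr
T_d = ln(2) * M0 / (g * P * G)
T_d = ln(2) * 3549 / 924.4944 = 2.6609 yr

2.6609


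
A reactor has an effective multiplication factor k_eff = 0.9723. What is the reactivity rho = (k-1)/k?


rho = (k_eff - 1) / k_eff
rho = (0.9723 - 1) / 0.9723
rho = -0.028489

-0.028489


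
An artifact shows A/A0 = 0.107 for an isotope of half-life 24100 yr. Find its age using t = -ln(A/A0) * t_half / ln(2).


lambda = ln(2) / t_half = ln(2) / 24100 = 2.876129e-05 /yr
t = -ln(A/A0) / lambda
t = -ln(0.107) / 2.876129e-05
t = 77706 yr

77706


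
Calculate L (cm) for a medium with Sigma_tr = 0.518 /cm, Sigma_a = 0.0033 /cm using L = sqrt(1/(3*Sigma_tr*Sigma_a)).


D = 1 / (3 * Sigma_tr) = 1 / (3 * 0.518) = 0.6435006 cm
L = sqrt(D / Sigma_a)
L = sqrt(0.6435006 / 0.0033)
L = 13.964 cm

13.964


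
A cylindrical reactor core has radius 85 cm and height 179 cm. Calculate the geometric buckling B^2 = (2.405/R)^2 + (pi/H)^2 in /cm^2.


B^2 = (2.405/R)^2 + (pi/H)^2
B^2 = (2.405/85)^2 + (pi/179)^2
B^2 = 0.0011086 /cm^2

0.0011086


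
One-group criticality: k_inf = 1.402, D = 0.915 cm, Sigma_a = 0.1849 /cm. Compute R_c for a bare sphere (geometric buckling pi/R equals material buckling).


L^2 = D / Sigma_a = 0.915 / 0.1849 = 4.948621 cm^2
B_m^2 = (k_inf - 1) / L^2 = (1.402 - 1) / 4.948621 = 0.08123475 /cm^2
For a bare sphere: B_g = pi/R, so R_c = pi / sqrt(B_m^2)
R_c = pi / sqrt(0.08123475) = 11.022 cm

11.022


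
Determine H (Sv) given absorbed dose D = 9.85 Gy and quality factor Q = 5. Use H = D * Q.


H = D * Q
H = 9.85 * 5
H = 49.250 Sv

49.250


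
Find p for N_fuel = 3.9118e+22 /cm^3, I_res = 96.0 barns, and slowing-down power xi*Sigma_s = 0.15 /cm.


p = exp(-N * I * 1e-24 / (xi*Sigma_s))
p = exp(-3.9118e+22 * 96.0 * 1e-24 / 0.15)
p = 1.3403e-11

1.3403e-11


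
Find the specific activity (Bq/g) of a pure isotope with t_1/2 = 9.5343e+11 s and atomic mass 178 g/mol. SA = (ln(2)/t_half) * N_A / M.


lambda = ln(2) / t_half = ln(2) / 9.5343e+11 = 7.270037e-13 /s
SA = lambda * N_A / M
SA = 7.270037e-13 * 6.022e23 / 178
SA = 2.4596e+09 Bq/g

2.4596e+09


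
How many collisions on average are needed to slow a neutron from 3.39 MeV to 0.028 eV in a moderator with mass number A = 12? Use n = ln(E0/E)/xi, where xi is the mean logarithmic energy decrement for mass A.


xi = 1 + (A-1)^2/(2A)*ln((A-1)/(A+1)) = 0.1577690 (for A = 12)
n = ln(E0/E) / xi
n = ln(3.39e6 / 0.028) / 0.1577690
n = ln(1.210714e+08) / 0.1577690 = 117.97

117.97


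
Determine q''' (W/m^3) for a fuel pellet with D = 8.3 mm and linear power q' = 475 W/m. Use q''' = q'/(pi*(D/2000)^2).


r = D / 2 / 1000 = 8.3 / 2 / 1000 = 0.00415 m
q''' = q' / (pi * r^2)
q''' = 475 / (pi * 0.00415^2)
q''' = 8.7791e+06 W/m^3

8.7791e+06


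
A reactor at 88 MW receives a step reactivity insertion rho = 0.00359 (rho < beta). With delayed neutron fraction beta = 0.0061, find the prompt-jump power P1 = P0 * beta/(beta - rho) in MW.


P1/P0 = beta / (beta - rho)
P1/P0 = 0.0061 / (0.0061 - 0.00359) = 2.430279
P1 = 88 * 2.430279 = 213.86 MW

213.86


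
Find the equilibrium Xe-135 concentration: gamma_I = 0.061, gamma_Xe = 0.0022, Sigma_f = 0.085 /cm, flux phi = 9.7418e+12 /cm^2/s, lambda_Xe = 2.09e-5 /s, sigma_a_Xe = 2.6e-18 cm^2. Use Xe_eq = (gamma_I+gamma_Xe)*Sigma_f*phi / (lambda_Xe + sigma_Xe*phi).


Xe_eq = (gamma_I + gamma_Xe) * Sigma_f * phi / (lambda_Xe + sigma_Xe * phi)
Numerator = (0.061 + 0.0022) * 0.085 * 9.7418e+12 = 5.233295e+10
Denominator = 2.09e-5 + 2.6e-18 * 9.7418e+12 = 4.622868e-05
Xe_eq = 5.233295e+10 / 4.622868e-05 = 1.1320e+15 /cm^3

1.1320e+15


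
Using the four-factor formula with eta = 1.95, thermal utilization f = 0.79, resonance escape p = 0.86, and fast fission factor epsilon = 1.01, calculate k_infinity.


k_inf = eta * f * p * epsilon
k_inf = 1.95 * 0.79 * 0.86 * 1.01
k_inf = 1.3381

1.3381


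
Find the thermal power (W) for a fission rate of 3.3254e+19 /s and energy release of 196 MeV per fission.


P = fission_rate * E_MeV * 1.602e-13
P = 3.3254e+19 * 196 * 1.602e-13
P = 1.0441e+09 W

1.0441e+09


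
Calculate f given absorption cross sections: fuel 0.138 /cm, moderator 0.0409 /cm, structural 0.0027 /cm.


f = Sigma_a_fuel / (Sigma_a_fuel + Sigma_a_mod + Sigma_a_other)
f = 0.138 / (0.138 + 0.0409 + 0.0027)
f = 0.75991

0.75991


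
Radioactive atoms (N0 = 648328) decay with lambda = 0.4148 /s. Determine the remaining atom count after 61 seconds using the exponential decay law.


N = N0 * exp(-lambda * t)
N = 648328 * exp(-0.4148 * 61)
N = 6.6516e-06

6.6516e-06


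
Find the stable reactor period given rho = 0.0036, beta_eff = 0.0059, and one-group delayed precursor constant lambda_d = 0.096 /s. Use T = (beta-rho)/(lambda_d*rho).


T = (beta - rho) / (lambda_d * rho)
T = (0.0059 - 0.0036) / (0.096 * 0.0036)
T = 6.6551 s

6.6551


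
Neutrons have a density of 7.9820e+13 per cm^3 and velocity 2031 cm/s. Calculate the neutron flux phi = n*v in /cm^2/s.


phi = n * v
phi = 7.9820e+13 * 2031
phi = 1.6211e+17 /cm^2/s

1.6211e+17


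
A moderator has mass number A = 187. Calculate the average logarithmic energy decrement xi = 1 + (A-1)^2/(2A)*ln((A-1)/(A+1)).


xi = 1 + (A-1)^2/(2A) * ln((A-1)/(A+1))
xi = 1 + (187-1)^2/(2*187) * ln((187-1)/(187 +1))
xi = 0.010657

0.010657


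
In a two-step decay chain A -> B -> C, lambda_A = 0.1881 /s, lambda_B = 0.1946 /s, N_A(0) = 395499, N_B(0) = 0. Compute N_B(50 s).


N_B(t) = lambda_A * N_A0 / (lambda_B - lambda_A) * [exp(-lambda_A*t) - exp(-lambda_B*t)]
exp(-0.1881*50) = 8.231148e-05; exp(-0.1946*50) = 5.947229e-05
N_B = 0.1881 * 395499 / (0.1946 - 0.1881) * (8.231148e-05 - 5.947229e-05)
N_B = 261.40

261.40


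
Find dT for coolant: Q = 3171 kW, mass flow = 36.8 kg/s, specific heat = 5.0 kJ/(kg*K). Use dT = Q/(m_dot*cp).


dT = Q / (m_dot * cp)
dT = 3171 / (36.8 * 5.0)
dT = 17.234 C

17.234


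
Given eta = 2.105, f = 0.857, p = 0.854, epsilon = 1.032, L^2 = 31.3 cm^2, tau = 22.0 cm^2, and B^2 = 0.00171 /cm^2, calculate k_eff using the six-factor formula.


k_inf = eta*f*p*eps = 2.105*0.857*0.854*1.032 = 1.589902
P_TNL = 1/(1 + L^2*B^2) = 1/(1 + 31.3*0.00171) = 0.9491962
P_FNL = exp(-B^2*tau) = exp(-0.00171*22.0) = 0.9630788
k_eff = k_inf * P_TNL * P_FNL = 1.589902 * 0.9491962 * 0.9630788
k_eff = 1.4534

1.4534


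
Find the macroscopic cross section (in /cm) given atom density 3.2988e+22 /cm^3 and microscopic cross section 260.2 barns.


Sigma = N * sigma_barns * 1e-24
Sigma = 3.2988e+22 * 260.2 * 1e-24
Sigma = 8.5835 /cm

8.5835


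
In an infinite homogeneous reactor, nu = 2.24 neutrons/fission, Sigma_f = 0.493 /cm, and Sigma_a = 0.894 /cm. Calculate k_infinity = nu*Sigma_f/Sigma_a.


k_inf = nu * Sigma_f / Sigma_a
k_inf = 2.24 * 0.493 / 0.894
k_inf = 1.2353

1.2353


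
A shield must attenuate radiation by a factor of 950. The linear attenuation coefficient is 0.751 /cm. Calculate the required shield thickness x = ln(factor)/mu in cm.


x = ln(factor) / mu
x = ln(950) / 0.751
x = 9.1298 cm

9.1298


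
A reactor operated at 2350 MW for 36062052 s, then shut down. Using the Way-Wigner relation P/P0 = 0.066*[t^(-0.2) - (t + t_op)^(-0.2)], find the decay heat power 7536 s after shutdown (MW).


P/P0 = 0.066 * [t^(-0.2) - (t + t_op)^(-0.2)]
P/P0 = 0.066 * [7536^(-0.2) - (7536 + 36062052)^(-0.2)]
P/P0 = 0.066 * [0.1677150 - 0.03080149] = 0.009036292
P = 2350 * 0.009036292 = 21.235 MW

21.235


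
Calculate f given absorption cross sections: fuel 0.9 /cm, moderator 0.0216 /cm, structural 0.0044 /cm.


f = Sigma_a_fuel / (Sigma_a_fuel + Sigma_a_mod + Sigma_a_other)
f = 0.9 / (0.9 + 0.0216 + 0.0044)
f = 0.97192

0.97192


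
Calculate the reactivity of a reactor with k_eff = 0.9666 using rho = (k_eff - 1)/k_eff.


rho = (k_eff - 1) / k_eff
rho = (0.9666 - 1) / 0.9666
rho = -0.034554

-0.034554


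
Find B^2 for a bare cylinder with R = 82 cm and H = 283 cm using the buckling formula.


B^2 = (2.405/R)^2 + (pi/H)^2
B^2 = (2.405/82)^2 + (pi/283)^2
B^2 = 9.8344e-04 /cm^2

9.8344e-04


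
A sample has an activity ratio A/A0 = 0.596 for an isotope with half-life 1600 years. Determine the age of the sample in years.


lambda = ln(2) / t_half = ln(2) / 1600 = 4.332170e-04 /yr
t = -ln(A/A0) / lambda
t = -ln(0.596) / 4.332170e-04
t = 1194.6 yr

1194.6


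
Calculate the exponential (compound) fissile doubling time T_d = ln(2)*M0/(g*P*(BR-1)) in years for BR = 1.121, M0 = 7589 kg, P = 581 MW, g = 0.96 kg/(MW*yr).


Breeding gain G = BR - 1 = 1.121 - 1 = 0.121
Fissile production rate = g * P * G = 0.96 * 581 * 0.121 = 67.48896 kg/yr
T_d = ln(2) * M0 / (g * P * G)
T_d = ln(2) * 7589 / 67.48896 = 77.943 yr

77.943


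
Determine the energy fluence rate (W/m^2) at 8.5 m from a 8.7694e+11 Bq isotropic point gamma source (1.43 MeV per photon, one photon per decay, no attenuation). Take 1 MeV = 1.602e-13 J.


psi = A * E * 1.602e-13 / (4*pi*r^2)
psi = 8.7694e+11 * 1.43 * 1.602e-13 / (4*pi*8.5^2)
psi = 2.2127e-04 W/m^2

2.2127e-04


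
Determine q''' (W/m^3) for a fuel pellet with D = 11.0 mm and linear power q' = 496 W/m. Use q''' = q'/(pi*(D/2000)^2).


r = D / 2 / 1000 = 11.0 / 2 / 1000 = 0.0055 m
q''' = q' / (pi * r^2)
q''' = 496 / (pi * 0.0055^2)
q''' = 5.2192e+06 W/m^3

5.2192e+06


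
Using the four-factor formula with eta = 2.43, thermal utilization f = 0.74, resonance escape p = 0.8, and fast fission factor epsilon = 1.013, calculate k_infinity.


k_inf = eta * f * p * epsilon
k_inf = 2.43 * 0.74 * 0.8 * 1.013
k_inf = 1.4573

1.4573


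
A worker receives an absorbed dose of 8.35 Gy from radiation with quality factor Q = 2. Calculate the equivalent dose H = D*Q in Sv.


H = D * Q
H = 8.35 * 2
H = 16.700 Sv

16.700


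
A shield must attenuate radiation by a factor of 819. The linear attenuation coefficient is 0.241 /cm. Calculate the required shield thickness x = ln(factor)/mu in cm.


x = ln(factor) / mu
x = ln(819) / 0.241
x = 27.834 cm

27.834


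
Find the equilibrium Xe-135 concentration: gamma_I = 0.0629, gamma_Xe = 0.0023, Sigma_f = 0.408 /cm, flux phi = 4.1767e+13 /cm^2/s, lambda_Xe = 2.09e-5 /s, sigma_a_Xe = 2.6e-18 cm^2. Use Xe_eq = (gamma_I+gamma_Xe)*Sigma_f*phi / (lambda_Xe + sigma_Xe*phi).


Xe_eq = (gamma_I + gamma_Xe) * Sigma_f * phi / (lambda_Xe + sigma_Xe * phi)
Numerator = (0.0629 + 0.0023) * 0.408 * 4.1767e+13 = 1.111069e+12
Denominator = 2.09e-5 + 2.6e-18 * 4.1767e+13 = 1.294942e-04
Xe_eq = 1.111069e+12 / 1.294942e-04 = 8.5801e+15 /cm^3

8.5801e+15


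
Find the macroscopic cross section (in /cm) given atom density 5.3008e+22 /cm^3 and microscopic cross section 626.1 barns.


Sigma = N * sigma_barns * 1e-24
Sigma = 5.3008e+22 * 626.1 * 1e-24
Sigma = 33.188 /cm

33.188


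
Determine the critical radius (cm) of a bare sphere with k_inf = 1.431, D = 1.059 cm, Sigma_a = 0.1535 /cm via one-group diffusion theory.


L^2 = D / Sigma_a = 1.059 / 0.1535 = 6.899023 cm^2
B_m^2 = (k_inf - 1) / L^2 = (1.431 - 1) / 6.899023 = 0.06247261 /cm^2
For a bare sphere: B_g = pi/R, so R_c = pi / sqrt(B_m^2)
R_c = pi / sqrt(0.06247261) = 12.569 cm

12.569


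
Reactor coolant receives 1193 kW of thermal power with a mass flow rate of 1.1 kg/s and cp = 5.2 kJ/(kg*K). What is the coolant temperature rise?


dT = Q / (m_dot * cp)
dT = 1193 / (1.1 * 5.2)
dT = 208.57 C

208.57


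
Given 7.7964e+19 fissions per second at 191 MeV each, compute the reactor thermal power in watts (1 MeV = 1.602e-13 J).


P = fission_rate * E_MeV * 1.602e-13
P = 7.7964e+19 * 191 * 1.602e-13
P = 2.3856e+09 W

2.3856e+09


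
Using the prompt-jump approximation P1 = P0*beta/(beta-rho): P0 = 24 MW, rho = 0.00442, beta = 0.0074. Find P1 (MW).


P1/P0 = beta / (beta - rho)
P1/P0 = 0.0074 / (0.0074 - 0.00442) = 2.483221
P1 = 24 * 2.483221 = 59.597 MW

59.597


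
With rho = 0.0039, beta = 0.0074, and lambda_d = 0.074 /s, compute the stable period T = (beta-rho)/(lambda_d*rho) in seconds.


T = (beta - rho) / (lambda_d * rho)
T = (0.0074 - 0.0039) / (0.074 * 0.0039)
T = 12.128 s

12.128


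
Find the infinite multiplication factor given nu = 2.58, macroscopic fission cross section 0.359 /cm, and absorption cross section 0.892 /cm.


k_inf = nu * Sigma_f / Sigma_a
k_inf = 2.58 * 0.359 / 0.892
k_inf = 1.0384

1.0384


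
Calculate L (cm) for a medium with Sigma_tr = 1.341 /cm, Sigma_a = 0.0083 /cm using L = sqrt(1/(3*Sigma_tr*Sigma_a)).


D = 1 / (3 * Sigma_tr) = 1 / (3 * 1.341) = 0.2485707 cm
L = sqrt(D / Sigma_a)
L = sqrt(0.2485707 / 0.0083)
L = 5.4725 cm

5.4725


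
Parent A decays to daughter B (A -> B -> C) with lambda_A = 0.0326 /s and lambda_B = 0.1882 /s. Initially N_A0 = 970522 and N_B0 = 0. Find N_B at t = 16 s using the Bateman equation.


N_B(t) = lambda_A * N_A0 / (lambda_B - lambda_A) * [exp(-lambda_A*t) - exp(-lambda_B*t)]
exp(-0.0326*16) = 0.5935701; exp(-0.1882*16) = 0.04923256
N_B = 0.0326 * 970522 / (0.1882 - 0.0326) * (0.5935701 - 0.04923256)
N_B = 110683

110683


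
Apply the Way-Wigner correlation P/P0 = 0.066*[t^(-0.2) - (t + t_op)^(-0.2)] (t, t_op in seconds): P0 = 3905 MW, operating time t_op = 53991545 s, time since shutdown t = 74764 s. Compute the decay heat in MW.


P/P0 = 0.066 * [t^(-0.2) - (t + t_op)^(-0.2)]
P/P0 = 0.066 * [74764^(-0.2) - (74764 + 53991545)^(-0.2)]
P/P0 = 0.066 * [0.1059892 - 0.02840630] = 0.005120471
P = 3905 * 0.005120471 = 19.995 MW

19.995


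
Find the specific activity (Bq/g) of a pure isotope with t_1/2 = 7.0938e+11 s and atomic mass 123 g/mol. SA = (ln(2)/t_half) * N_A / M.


lambda = ln(2) / t_half = ln(2) / 7.0938e+11 = 9.771169e-13 /s
SA = lambda * N_A / M
SA = 9.771169e-13 * 6.022e23 / 123
SA = 4.7839e+09 Bq/g

4.7839e+09


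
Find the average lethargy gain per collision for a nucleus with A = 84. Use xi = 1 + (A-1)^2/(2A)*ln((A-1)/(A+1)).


xi = 1 + (A-1)^2/(2A) * ln((A-1)/(A+1))
xi = 1 + (84-1)^2/(2*84) * ln((84-1)/(84 +1))
xi = 0.023622

0.023622


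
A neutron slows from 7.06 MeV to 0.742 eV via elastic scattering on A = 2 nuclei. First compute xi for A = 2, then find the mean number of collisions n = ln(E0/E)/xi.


xi = 1 + (A-1)^2/(2A)*ln((A-1)/(A+1)) = 0.7253469 (for A = 2)
n = ln(E0/E) / xi
n = ln(7.06e6 / 0.742) / 0.7253469
n = ln(9.514825e+06) / 0.7253469 = 22.153

22.153


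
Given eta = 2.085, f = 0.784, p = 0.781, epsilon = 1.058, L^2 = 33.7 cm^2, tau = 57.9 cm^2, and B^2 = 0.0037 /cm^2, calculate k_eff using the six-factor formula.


k_inf = eta*f*p*eps = 2.085*0.784*0.781*1.058 = 1.350700
P_TNL = 1/(1 + L^2*B^2) = 1/(1 + 33.7*0.0037) = 0.8891339
P_FNL = exp(-B^2*tau) = exp(-0.0037*57.9) = 0.8071627
k_eff = k_inf * P_TNL * P_FNL = 1.350700 * 0.8891339 * 0.8071627
k_eff = 0.96936

0.96936
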